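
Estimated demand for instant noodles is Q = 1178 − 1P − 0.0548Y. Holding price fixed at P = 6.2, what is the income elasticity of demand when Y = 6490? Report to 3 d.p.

At P = 6.2, Y = 6490: Q = 816.148.
Holding P constant, ∂Q/∂Y = −0.0548.
η_Y = (∂Q/∂Y)·(Y/Q) = -0.0548 × (6490/816.148) = -0.436.

-0.436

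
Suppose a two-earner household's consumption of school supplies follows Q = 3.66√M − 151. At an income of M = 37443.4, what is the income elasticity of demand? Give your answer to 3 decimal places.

At M = 37443.4: Q = 557.221.
dQ/dM = 3.66/(2√M) = 0.00945722 at this income.
η = (dQ/dM)·(M/Q) = 0.00945722 × (37443.4/557.221) = 0.635.

0.635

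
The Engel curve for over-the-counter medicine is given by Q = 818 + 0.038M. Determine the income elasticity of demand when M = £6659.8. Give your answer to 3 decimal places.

At M = 6659.8: Q = 1071.072.
dQ/dM = 0.038.
η = (dQ/dM)·(M/Q) = 0.038 × (6659.8/1071.072) = 0.236.

0.236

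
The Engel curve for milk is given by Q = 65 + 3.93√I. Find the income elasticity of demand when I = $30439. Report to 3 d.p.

0.457

At I = 30439: Q = 750.658.
dQ/dI = 3.93/(2√I) = 0.0112628 at this income.
η = (dQ/dI)·(I/Q) = 0.0112628 × (30439/750.658) = 0.457.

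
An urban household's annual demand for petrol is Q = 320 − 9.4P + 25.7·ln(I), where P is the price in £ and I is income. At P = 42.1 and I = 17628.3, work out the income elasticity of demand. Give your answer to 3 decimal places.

0.146

At P = 42.1, I = 17628.3: Q = 175.536.
Holding P constant, ∂Q/∂I = 25.7/I = 0.00145788.
η_I = (∂Q/∂I)·(I/Q) = 0.00145788 × (17628.3/175.536) = 0.146.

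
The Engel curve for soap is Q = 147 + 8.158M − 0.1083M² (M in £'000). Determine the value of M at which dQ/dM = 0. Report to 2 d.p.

dQ/dM = 8.158 − 0.2166M.
The good is inferior where dQ/dM < 0. Setting dQ/dM = 0 gives M = 8.158 / 0.2166 = 37.66.

37.66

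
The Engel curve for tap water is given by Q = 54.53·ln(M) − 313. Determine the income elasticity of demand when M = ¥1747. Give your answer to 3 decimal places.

At M = 1747: Q = 94.102.
dQ/dM = 54.53/M = 0.0312135 at this income.
η = (dQ/dM)·(M/Q) = 0.0312135 × (1747/94.102) = 0.579.

0.579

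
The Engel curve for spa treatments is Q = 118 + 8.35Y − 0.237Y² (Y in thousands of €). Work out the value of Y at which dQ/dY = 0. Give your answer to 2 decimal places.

17.62

dQ/dY = 8.35 − 0.474Y.
The good is inferior where dQ/dY < 0. Setting dQ/dY = 0 gives Y = 8.35 / 0.474 = 17.62.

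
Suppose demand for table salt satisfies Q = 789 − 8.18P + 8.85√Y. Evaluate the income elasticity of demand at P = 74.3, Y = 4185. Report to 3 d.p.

At P = 74.3, Y = 4185: Q = 753.746.
Holding P constant, ∂Q/∂Y = 8.85/(2√Y) = 0.0684015.
η_Y = (∂Q/∂Y)·(Y/Q) = 0.0684015 × (4185/753.746) = 0.380.

0.380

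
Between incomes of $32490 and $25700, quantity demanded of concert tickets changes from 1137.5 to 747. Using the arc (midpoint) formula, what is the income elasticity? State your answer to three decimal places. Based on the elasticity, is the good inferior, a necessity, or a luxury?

ΔQ = 747 − 1137.5 = -390.5; midpoint Q̄ = (1137.5 + 747)/2 = 942.25.
ΔI = 25700 − 32490 = -6790; midpoint Ī = (32490 + 25700)/2 = 29095.
η = (ΔQ/Q̄) ÷ (ΔI/Ī) = (-390.5/942.25) ÷ (-6790/29095) = 1.776.
η > 1 ⇒ luxury.

1.776 (luxury)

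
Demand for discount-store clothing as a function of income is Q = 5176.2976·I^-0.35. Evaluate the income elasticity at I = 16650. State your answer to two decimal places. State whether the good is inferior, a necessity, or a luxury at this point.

-0.35 (inferior good)

For Q = A·I^β the income elasticity is constant and equal to β.
Here β = -0.35, so η = -0.35.
Since η < 0, the good is an inferior good.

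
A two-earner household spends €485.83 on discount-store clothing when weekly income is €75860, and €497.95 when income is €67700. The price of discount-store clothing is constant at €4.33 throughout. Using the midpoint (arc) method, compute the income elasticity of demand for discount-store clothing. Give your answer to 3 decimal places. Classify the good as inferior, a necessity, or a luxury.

-0.217 (inferior good)

With a constant price, Q₁ = 485.83/4.33 = 112.201 and Q₂ = 497.95/4.33 = 115.000 (equivalently, work directly with expenditure since P cancels).
Midpoint %ΔQ = (497.95 − 485.83)/491.89 = 0.02464; midpoint %ΔI = (67700 − 75860)/71780 = -0.11368.
η = 0.02464 / -0.11368 = -0.217.
η < 0 ⇒ inferior good.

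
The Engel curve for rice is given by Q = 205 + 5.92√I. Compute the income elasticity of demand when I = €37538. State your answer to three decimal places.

0.424

At I = 37538: Q = 1351.984.
dQ/dI = 5.92/(2√I) = 0.0152776 at this income.
η = (dQ/dI)·(I/Q) = 0.0152776 × (37538/1351.984) = 0.424.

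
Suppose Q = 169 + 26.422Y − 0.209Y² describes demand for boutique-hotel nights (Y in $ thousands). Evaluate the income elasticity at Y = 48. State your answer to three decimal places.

0.319

At Y = 48: Q = 955.7200.
dQ/dY = 26.422 − 0.418Y = 6.35800.
η = (dQ/dY)·(Y/Q) = 6.35800 × (48/955.7200) = 0.319.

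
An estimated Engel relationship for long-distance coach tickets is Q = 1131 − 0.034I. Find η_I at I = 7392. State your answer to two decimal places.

-0.29

At I = 7392: Q = 879.672.
dQ/dI = −0.034.
η = (dQ/dI)·(I/Q) = -0.034 × (7392/879.672) = -0.29.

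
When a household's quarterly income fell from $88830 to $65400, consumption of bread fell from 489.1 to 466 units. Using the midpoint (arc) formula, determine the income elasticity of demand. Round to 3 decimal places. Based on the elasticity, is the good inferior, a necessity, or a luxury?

0.159 (necessity)

ΔQ = 466 − 489.1 = -23.1; midpoint Q̄ = (489.1 + 466)/2 = 477.55.
ΔI = 65400 − 88830 = -23430; midpoint Ī = (88830 + 65400)/2 = 77115.
η = (ΔQ/Q̄) ÷ (ΔI/Ī) = (-23.1/477.55) ÷ (-23430/77115) = 0.159.
0 < η < 1 ⇒ necessity.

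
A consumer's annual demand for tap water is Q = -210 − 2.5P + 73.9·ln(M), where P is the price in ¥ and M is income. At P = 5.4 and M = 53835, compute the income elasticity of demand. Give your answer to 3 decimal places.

0.127

At P = 5.4, M = 53835: Q = 581.543.
Holding P constant, ∂Q/∂M = 73.9/M = 0.00137271.
η_M = (∂Q/∂M)·(M/Q) = 0.00137271 × (53835/581.543) = 0.127.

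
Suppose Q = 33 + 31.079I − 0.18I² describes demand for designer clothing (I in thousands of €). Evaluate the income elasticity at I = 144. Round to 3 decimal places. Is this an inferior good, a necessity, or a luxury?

At I = 144: Q = 775.8960.
dQ/dI = 31.079 − 0.36I = -20.76100.
η = (dQ/dI)·(I/Q) = -20.76100 × (144/775.8960) = -3.853.
η < 0 ⇒ inferior good.

-3.853 (inferior good)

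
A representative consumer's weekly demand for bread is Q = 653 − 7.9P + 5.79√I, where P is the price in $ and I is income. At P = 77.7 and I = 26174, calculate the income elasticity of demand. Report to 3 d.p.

0.480

At P = 77.7, I = 26174: Q = 975.898.
Holding P constant, ∂Q/∂I = 5.79/(2√I) = 0.0178943.
η_I = (∂Q/∂I)·(I/Q) = 0.0178943 × (26174/975.898) = 0.480.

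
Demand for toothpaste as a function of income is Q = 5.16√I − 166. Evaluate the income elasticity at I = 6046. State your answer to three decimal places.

0.853

At I = 6046: Q = 235.221.
dQ/dI = 5.16/(2√I) = 0.0331807 at this income.
η = (dQ/dI)·(I/Q) = 0.0331807 × (6046/235.221) = 0.853.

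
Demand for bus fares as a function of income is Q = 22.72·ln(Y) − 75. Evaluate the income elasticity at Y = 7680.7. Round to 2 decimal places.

0.18

At Y = 7680.7: Q = 128.264.
dQ/dY = 22.72/Y = 0.00295806 at this income.
η = (dQ/dY)·(Y/Q) = 0.00295806 × (7680.7/128.264) = 0.18.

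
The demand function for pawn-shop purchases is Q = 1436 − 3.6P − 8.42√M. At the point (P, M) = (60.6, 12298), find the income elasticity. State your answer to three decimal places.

-1.643

At P = 60.6, M = 12298: Q = 284.093.
Holding P constant, ∂Q/∂M = -8.42/(2√M) = -0.0379634.
η_M = (∂Q/∂M)·(M/Q) = -0.0379634 × (12298/284.093) = -1.643.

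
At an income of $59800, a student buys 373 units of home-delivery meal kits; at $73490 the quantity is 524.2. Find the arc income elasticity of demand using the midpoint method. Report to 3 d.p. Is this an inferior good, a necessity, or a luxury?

1.641 (luxury)

ΔQ = 524.2 − 373 = 151.2; midpoint Q̄ = (373 + 524.2)/2 = 448.6.
ΔI = 73490 − 59800 = 13690; midpoint Ī = (59800 + 73490)/2 = 66645.
η = (ΔQ/Q̄) ÷ (ΔI/Ī) = (151.2/448.6) ÷ (13690/66645) = 1.641.
η > 1 ⇒ luxury.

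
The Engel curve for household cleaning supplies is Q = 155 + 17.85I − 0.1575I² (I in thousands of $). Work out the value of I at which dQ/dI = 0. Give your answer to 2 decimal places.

56.67

dQ/dI = 17.85 − 0.315I.
The good is inferior where dQ/dI < 0. Setting dQ/dI = 0 gives I = 17.85 / 0.315 = 56.67.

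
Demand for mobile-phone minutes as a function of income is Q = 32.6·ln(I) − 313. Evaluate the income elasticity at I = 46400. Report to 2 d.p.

0.87

At I = 46400: Q = 37.289.
dQ/dI = 32.6/I = 0.000702586 at this income.
η = (dQ/dI)·(I/Q) = 0.000702586 × (46400/37.289) = 0.87.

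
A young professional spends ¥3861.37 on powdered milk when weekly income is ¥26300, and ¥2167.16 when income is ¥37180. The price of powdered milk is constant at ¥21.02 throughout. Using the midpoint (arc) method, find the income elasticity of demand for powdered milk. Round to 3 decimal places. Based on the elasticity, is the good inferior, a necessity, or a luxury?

With a constant price, Q₁ = 3861.37/21.02 = 183.700 and Q₂ = 2167.16/21.02 = 103.100 (equivalently, work directly with expenditure since P cancels).
Midpoint %ΔQ = (2167.16 − 3861.37)/3014.27 = -0.56206; midpoint %ΔI = (37180 − 26300)/31740 = 0.34279.
η = -0.56206 / 0.34279 = -1.640.
η < 0 ⇒ inferior good.

-1.640 (inferior good)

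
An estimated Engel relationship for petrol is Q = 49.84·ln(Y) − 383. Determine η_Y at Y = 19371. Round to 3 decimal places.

0.457

At Y = 19371: Q = 108.997.
dQ/dY = 49.84/Y = 0.00257292 at this income.
η = (dQ/dY)·(Y/Q) = 0.00257292 × (19371/108.997) = 0.457.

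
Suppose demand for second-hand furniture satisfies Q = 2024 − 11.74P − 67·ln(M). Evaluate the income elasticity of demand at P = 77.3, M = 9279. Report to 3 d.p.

-0.133

At P = 77.3, M = 9279: Q = 504.419.
Holding P constant, ∂Q/∂M = -67/M = -0.00722061.
η_M = (∂Q/∂M)·(M/Q) = -0.00722061 × (9279/504.419) = -0.133.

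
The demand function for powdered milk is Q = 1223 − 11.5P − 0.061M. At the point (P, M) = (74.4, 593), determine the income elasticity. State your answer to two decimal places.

-0.11

At P = 74.4, M = 593: Q = 331.227.
Holding P constant, ∂Q/∂M = −0.061.
η_M = (∂Q/∂M)·(M/Q) = -0.061 × (593/331.227) = -0.11.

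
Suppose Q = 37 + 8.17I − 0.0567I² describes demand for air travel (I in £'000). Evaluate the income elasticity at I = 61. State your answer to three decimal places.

0.236

At I = 61: Q = 324.3893.
dQ/dI = 8.17 − 0.1134I = 1.25260.
η = (dQ/dI)·(I/Q) = 1.25260 × (61/324.3893) = 0.236.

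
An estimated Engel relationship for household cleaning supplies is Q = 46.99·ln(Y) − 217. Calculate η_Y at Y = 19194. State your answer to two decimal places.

At Y = 19194: Q = 246.432.
dQ/dY = 46.99/Y = 0.00244816 at this income.
η = (dQ/dY)·(Y/Q) = 0.00244816 × (19194/246.432) = 0.19.

0.19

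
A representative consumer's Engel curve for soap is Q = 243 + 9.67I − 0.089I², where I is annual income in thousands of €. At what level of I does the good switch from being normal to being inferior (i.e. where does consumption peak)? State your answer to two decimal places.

54.33

dQ/dI = 9.67 − 0.178I.
The good is inferior where dQ/dI < 0. Setting dQ/dI = 0 gives I = 9.67 / 0.178 = 54.33.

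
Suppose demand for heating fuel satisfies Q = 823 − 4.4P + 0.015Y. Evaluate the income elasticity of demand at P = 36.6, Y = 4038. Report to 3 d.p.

0.084

At P = 36.6, Y = 4038: Q = 722.530.
Holding P constant, ∂Q/∂Y = 0.015.
η_Y = (∂Q/∂Y)·(Y/Q) = 0.015 × (4038/722.530) = 0.084.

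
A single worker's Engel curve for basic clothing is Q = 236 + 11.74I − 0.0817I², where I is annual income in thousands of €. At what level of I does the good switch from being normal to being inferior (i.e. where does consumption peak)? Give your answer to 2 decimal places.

71.85

dQ/dI = 11.74 − 0.1634I.
The good is inferior where dQ/dI < 0. Setting dQ/dI = 0 gives I = 11.74 / 0.1634 = 71.85.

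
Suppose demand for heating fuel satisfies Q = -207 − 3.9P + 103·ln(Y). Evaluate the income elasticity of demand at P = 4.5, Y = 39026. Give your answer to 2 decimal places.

At P = 4.5, Y = 39026: Q = 864.364.
Holding P constant, ∂Q/∂Y = 103/Y = 0.00263927.
η_Y = (∂Q/∂Y)·(Y/Q) = 0.00263927 × (39026/864.364) = 0.12.

0.12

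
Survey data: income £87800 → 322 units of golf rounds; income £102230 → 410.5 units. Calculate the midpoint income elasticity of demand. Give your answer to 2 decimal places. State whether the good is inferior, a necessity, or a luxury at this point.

1.59 (luxury)

ΔQ = 410.5 − 322 = 88.5; midpoint Q̄ = (322 + 410.5)/2 = 366.25.
ΔI = 102230 − 87800 = 14430; midpoint Ī = (87800 + 102230)/2 = 95015.
η = (ΔQ/Q̄) ÷ (ΔI/Ī) = (88.5/366.25) ÷ (14430/95015) = 1.59.
η > 1 ⇒ luxury.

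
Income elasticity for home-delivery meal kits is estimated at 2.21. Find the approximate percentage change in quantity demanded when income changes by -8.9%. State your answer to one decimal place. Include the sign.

%ΔQ ≈ η × %ΔI = 2.21 × (-8.9%) = -19.7%.

-19.7%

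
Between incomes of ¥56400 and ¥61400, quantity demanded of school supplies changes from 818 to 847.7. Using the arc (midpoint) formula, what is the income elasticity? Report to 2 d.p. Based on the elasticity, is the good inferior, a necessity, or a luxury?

0.42 (necessity)

ΔQ = 847.7 − 818 = 29.7; midpoint Q̄ = (818 + 847.7)/2 = 832.85.
ΔI = 61400 − 56400 = 5000; midpoint Ī = (56400 + 61400)/2 = 58900.
η = (ΔQ/Q̄) ÷ (ΔI/Ī) = (29.7/832.85) ÷ (5000/58900) = 0.42.
0 < η < 1 ⇒ necessity.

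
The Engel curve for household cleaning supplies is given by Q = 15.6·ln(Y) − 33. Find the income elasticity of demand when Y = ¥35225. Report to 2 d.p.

0.12

At Y = 35225: Q = 130.324.
dQ/dY = 15.6/Y = 0.000442867 at this income.
η = (dQ/dY)·(Y/Q) = 0.000442867 × (35225/130.324) = 0.12.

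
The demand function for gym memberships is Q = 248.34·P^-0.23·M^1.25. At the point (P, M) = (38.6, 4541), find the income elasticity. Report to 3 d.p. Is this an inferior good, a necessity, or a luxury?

1.250 (luxury)

For a multiplicative demand Q = A·P^α·M^β, the income elasticity is β everywhere.
Here β = 1.25, so η = 1.250.
Since η > 1, this is a luxury.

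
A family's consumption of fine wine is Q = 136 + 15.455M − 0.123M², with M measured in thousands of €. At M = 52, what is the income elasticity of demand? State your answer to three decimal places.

At M = 52: Q = 607.0680.
dQ/dM = 15.455 − 0.246M = 2.66300.
η = (dQ/dM)·(M/Q) = 2.66300 × (52/607.0680) = 0.228.

0.228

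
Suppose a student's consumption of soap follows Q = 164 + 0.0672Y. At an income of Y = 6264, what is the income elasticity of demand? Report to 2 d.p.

0.72

At Y = 6264: Q = 584.941.
dQ/dY = 0.0672.
η = (dQ/dY)·(Y/Q) = 0.0672 × (6264/584.941) = 0.72.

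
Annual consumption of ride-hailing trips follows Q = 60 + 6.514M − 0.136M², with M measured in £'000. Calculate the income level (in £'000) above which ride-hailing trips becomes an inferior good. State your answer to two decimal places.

dQ/dM = 6.514 − 0.272M.
The good is inferior where dQ/dM < 0. Setting dQ/dM = 0 gives M = 6.514 / 0.272 = 23.95.

23.95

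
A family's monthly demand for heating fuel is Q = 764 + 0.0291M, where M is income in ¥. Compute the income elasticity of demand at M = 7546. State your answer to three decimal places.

At M = 7546: Q = 983.589.
dQ/dM = 0.0291.
η = (dQ/dM)·(M/Q) = 0.0291 × (7546/983.589) = 0.223.

0.223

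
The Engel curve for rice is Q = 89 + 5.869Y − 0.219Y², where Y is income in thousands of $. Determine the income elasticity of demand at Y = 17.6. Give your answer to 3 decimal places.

-0.260

At Y = 17.6: Q = 124.4570.
dQ/dY = 5.869 − 0.438Y = -1.83980.
η = (dQ/dY)·(Y/Q) = -1.83980 × (17.6/124.4570) = -0.260.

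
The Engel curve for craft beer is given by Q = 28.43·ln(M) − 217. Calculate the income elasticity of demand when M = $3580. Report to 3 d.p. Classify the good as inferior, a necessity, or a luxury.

At M = 3580: Q = 15.646.
dQ/dM = 28.43/M = 0.00794134 at this income.
η = (dQ/dM)·(M/Q) = 0.00794134 × (3580/15.646) = 1.817.
Since η > 1, the good is a luxury.

1.817 (luxury)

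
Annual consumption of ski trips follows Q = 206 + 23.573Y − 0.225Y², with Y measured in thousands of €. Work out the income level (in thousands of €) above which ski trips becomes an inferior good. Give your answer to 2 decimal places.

52.38

dQ/dY = 23.573 − 0.45Y.
The good is inferior where dQ/dY < 0. Setting dQ/dY = 0 gives Y = 23.573 / 0.45 = 52.38.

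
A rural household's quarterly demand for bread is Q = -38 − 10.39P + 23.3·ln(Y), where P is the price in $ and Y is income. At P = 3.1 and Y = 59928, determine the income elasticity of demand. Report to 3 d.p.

0.125

At P = 3.1, Y = 59928: Q = 186.112.
Holding P constant, ∂Q/∂Y = 23.3/Y = 0.0003888.
η_Y = (∂Q/∂Y)·(Y/Q) = 0.0003888 × (59928/186.112) = 0.125.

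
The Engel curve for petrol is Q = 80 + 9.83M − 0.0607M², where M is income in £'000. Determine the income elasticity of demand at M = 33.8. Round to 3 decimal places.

At M = 33.8: Q = 342.9079.
dQ/dM = 9.83 − 0.1214M = 5.72668.
η = (dQ/dM)·(M/Q) = 5.72668 × (33.8/342.9079) = 0.564.

0.564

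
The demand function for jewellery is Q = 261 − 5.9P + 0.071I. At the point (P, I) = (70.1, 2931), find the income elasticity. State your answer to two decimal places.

At P = 70.1, I = 2931: Q = 55.511.
Holding P constant, ∂Q/∂I = 0.071.
η_I = (∂Q/∂I)·(I/Q) = 0.071 × (2931/55.511) = 3.75.

3.75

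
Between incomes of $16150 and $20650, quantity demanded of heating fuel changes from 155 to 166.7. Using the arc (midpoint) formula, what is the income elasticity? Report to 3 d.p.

0.297

ΔQ = 166.7 − 155 = 11.7; midpoint Q̄ = (155 + 166.7)/2 = 160.85.
ΔI = 20650 − 16150 = 4500; midpoint Ī = (16150 + 20650)/2 = 18400.
η = (ΔQ/Q̄) ÷ (ΔI/Ī) = (11.7/160.85) ÷ (4500/18400) = 0.297.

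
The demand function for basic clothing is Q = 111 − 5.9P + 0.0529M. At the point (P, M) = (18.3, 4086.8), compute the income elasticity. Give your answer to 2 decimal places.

0.99

At P = 18.3, M = 4086.8: Q = 219.222.
Holding P constant, ∂Q/∂M = 0.0529.
η_M = (∂Q/∂M)·(M/Q) = 0.0529 × (4086.8/219.222) = 0.99.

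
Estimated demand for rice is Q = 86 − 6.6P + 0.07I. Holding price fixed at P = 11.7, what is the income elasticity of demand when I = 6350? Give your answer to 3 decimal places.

0.981

At P = 11.7, I = 6350: Q = 453.280.
Holding P constant, ∂Q/∂I = 0.07.
η_I = (∂Q/∂I)·(I/Q) = 0.07 × (6350/453.280) = 0.981.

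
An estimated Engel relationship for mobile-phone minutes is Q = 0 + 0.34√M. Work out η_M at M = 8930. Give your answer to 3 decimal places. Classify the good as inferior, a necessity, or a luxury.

At M = 8930: Q = 32.130.
dQ/dM = 0.34/(2√M) = 0.00179897 at this income.
η = (dQ/dM)·(M/Q) = 0.00179897 × (8930/32.130) = 0.500.
Since 0 < η < 1, the good is a necessity.

0.500 (necessity)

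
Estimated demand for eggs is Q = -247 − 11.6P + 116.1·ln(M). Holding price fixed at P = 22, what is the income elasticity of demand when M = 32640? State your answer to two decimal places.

0.16

At P = 22, M = 32640: Q = 704.461.
Holding P constant, ∂Q/∂M = 116.1/M = 0.00355699.
η_M = (∂Q/∂M)·(M/Q) = 0.00355699 × (32640/704.461) = 0.16.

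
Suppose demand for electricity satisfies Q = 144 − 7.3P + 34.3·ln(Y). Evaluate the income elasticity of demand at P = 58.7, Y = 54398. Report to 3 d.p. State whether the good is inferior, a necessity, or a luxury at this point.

0.383 (necessity)

At P = 58.7, Y = 54398: Q = 89.500.
Holding P constant, ∂Q/∂Y = 34.3/Y = 0.000630538.
η_Y = (∂Q/∂Y)·(Y/Q) = 0.000630538 × (54398/89.500) = 0.383.
Since 0 < η < 1, this is a necessity.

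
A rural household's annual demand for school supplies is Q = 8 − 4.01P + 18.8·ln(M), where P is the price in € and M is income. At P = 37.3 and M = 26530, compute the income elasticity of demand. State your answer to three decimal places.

At P = 37.3, M = 26530: Q = 49.924.
Holding P constant, ∂Q/∂M = 18.8/M = 0.000708632.
η_M = (∂Q/∂M)·(M/Q) = 0.000708632 × (26530/49.924) = 0.377.

0.377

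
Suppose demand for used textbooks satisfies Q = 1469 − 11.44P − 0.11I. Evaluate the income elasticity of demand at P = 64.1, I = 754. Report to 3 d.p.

-0.127

At P = 64.1, I = 754: Q = 652.756.
Holding P constant, ∂Q/∂I = −0.11.
η_I = (∂Q/∂I)·(I/Q) = -0.11 × (754/652.756) = -0.127.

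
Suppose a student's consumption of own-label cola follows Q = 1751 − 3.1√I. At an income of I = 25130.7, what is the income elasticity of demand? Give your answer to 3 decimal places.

At I = 25130.7: Q = 1259.567.
dQ/dI = -3.1/(2√I) = -0.00977754 at this income.
η = (dQ/dI)·(I/Q) = -0.00977754 × (25130.7/1259.567) = -0.195.

-0.195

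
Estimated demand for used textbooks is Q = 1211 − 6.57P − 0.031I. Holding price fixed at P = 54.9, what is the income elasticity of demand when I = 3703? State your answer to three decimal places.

At P = 54.9, I = 3703: Q = 735.514.
Holding P constant, ∂Q/∂I = −0.031.
η_I = (∂Q/∂I)·(I/Q) = -0.031 × (3703/735.514) = -0.156.

-0.156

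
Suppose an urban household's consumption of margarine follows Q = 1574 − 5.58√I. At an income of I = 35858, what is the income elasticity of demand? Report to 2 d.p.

At I = 35858: Q = 517.360.
dQ/dI = -5.58/(2√I) = -0.0147337 at this income.
η = (dQ/dI)·(I/Q) = -0.0147337 × (35858/517.360) = -1.02.

-1.02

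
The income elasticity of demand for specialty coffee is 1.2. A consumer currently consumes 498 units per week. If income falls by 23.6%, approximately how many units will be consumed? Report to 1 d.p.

357.0

%ΔQ ≈ η × %ΔI = 1.2 × (-23.6%) = -28.32%.
New Q ≈ 498 × (1 − 0.2832) = 357.0.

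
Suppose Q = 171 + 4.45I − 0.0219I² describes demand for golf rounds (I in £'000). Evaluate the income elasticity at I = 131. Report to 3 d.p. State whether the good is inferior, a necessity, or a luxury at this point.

At I = 131: Q = 378.1241.
dQ/dI = 4.45 − 0.0438I = -1.28780.
η = (dQ/dI)·(I/Q) = -1.28780 × (131/378.1241) = -0.446.
η < 0 ⇒ inferior good.

-0.446 (inferior good)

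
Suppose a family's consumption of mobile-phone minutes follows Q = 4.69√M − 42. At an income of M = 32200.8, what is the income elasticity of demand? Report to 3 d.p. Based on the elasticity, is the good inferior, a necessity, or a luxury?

0.526 (necessity)

At M = 32200.8: Q = 799.601.
dQ/dM = 4.69/(2√M) = 0.013068 at this income.
η = (dQ/dM)·(M/Q) = 0.013068 × (32200.8/799.601) = 0.526.
Since 0 < η < 1, the good is a necessity.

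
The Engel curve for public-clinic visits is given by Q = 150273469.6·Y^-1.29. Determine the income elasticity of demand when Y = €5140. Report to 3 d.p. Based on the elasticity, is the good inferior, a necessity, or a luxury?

For Q = A·Y^β the income elasticity is constant and equal to β.
Here β = -1.29, so η = -1.290.
Since η < 0, the good is an inferior good.

-1.290 (inferior good)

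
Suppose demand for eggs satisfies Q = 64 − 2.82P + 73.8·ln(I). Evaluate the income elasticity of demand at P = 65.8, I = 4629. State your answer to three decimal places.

At P = 65.8, I = 4629: Q = 501.323.
Holding P constant, ∂Q/∂I = 73.8/I = 0.015943.
η_I = (∂Q/∂I)·(I/Q) = 0.015943 × (4629/501.323) = 0.147.

0.147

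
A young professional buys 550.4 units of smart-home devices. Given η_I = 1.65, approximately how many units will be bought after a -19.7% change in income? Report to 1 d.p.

371.5

%ΔQ ≈ η × %ΔI = 1.65 × (-19.7%) = -32.505%.
New Q ≈ 550.4 × (1 − 0.32505) = 371.5.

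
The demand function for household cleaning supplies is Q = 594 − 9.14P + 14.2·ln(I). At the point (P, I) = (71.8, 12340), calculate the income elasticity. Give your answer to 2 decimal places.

At P = 71.8, I = 12340: Q = 71.521.
Holding P constant, ∂Q/∂I = 14.2/I = 0.00115073.
η_I = (∂Q/∂I)·(I/Q) = 0.00115073 × (12340/71.521) = 0.20.

0.20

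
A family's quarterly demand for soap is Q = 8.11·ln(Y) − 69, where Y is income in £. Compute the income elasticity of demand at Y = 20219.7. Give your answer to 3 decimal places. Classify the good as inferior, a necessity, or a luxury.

At Y = 20219.7: Q = 11.406.
dQ/dY = 8.11/Y = 0.000401094 at this income.
η = (dQ/dY)·(Y/Q) = 0.000401094 × (20219.7/11.406) = 0.711.
Since 0 < η < 1, the good is a necessity.

0.711 (necessity)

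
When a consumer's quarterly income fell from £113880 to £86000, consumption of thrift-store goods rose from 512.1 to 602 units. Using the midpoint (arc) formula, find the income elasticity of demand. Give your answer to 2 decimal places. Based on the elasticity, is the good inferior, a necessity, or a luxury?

-0.58 (inferior good)

ΔQ = 602 − 512.1 = 89.9; midpoint Q̄ = (512.1 + 602)/2 = 557.05.
ΔI = 86000 − 113880 = -27880; midpoint Ī = (113880 + 86000)/2 = 99940.
η = (ΔQ/Q̄) ÷ (ΔI/Ī) = (89.9/557.05) ÷ (-27880/99940) = -0.58.
η < 0 ⇒ inferior good.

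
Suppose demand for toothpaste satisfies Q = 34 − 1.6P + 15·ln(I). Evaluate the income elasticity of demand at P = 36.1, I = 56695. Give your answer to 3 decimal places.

At P = 36.1, I = 56695: Q = 140.422.
Holding P constant, ∂Q/∂I = 15/I = 0.000264574.
η_I = (∂Q/∂I)·(I/Q) = 0.000264574 × (56695/140.422) = 0.107.

0.107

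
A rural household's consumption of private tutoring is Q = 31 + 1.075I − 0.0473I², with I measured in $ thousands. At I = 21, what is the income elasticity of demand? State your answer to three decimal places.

-0.585

At I = 21: Q = 32.7157.
dQ/dI = 1.075 − 0.0946I = -0.91160.
η = (dQ/dI)·(I/Q) = -0.91160 × (21/32.7157) = -0.585.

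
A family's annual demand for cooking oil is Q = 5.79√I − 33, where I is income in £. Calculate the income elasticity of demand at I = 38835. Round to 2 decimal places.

0.51

At I = 38835: Q = 1108.012.
dQ/dI = 5.79/(2√I) = 0.0146905 at this income.
η = (dQ/dI)·(I/Q) = 0.0146905 × (38835/1108.012) = 0.51.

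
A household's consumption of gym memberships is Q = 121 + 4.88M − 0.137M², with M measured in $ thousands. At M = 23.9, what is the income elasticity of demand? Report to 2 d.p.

At M = 23.9: Q = 159.3762.
dQ/dM = 4.88 − 0.274M = -1.66860.
η = (dQ/dM)·(M/Q) = -1.66860 × (23.9/159.3762) = -0.25.

-0.25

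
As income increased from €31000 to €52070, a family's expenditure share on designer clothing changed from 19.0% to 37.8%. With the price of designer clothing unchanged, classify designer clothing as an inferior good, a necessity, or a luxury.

The budget share rises as income rises, so η > 1.

luxury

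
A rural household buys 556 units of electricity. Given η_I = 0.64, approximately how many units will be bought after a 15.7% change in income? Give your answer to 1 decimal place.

%ΔQ ≈ η × %ΔI = 0.64 × 15.7% = 10.048%.
New Q ≈ 556 × (1 + 0.10048) = 611.9.

611.9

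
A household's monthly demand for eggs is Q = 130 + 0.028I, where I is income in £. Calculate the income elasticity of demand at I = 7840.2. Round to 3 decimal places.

At I = 7840.2: Q = 349.526.
dQ/dI = 0.028.
η = (dQ/dI)·(I/Q) = 0.028 × (7840.2/349.526) = 0.628.

0.628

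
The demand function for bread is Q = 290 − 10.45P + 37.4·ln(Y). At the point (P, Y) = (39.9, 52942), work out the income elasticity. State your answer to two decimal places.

At P = 39.9, Y = 52942: Q = 279.843.
Holding P constant, ∂Q/∂Y = 37.4/Y = 0.000706433.
η_Y = (∂Q/∂Y)·(Y/Q) = 0.000706433 × (52942/279.843) = 0.13.

0.13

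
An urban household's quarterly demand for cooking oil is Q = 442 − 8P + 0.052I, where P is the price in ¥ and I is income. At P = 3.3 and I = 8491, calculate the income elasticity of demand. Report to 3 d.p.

0.515

At P = 3.3, I = 8491: Q = 857.132.
Holding P constant, ∂Q/∂I = 0.052.
η_I = (∂Q/∂I)·(I/Q) = 0.052 × (8491/857.132) = 0.515.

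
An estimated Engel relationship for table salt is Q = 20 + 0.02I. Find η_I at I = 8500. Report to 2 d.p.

0.89

At I = 8500: Q = 190.000.
dQ/dI = 0.02.
η = (dQ/dI)·(I/Q) = 0.02 × (8500/190.000) = 0.89.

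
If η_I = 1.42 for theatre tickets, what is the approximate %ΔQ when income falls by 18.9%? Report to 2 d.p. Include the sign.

-26.84%

%ΔQ ≈ η × %ΔI = 1.42 × (-18.9%) = -26.84%.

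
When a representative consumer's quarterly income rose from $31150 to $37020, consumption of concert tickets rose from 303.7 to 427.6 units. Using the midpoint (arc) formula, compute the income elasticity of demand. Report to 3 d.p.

ΔQ = 427.6 − 303.7 = 123.9; midpoint Q̄ = (303.7 + 427.6)/2 = 365.65.
ΔI = 37020 − 31150 = 5870; midpoint Ī = (31150 + 37020)/2 = 34085.
η = (ΔQ/Q̄) ÷ (ΔI/Ī) = (123.9/365.65) ÷ (5870/34085) = 1.968.

1.968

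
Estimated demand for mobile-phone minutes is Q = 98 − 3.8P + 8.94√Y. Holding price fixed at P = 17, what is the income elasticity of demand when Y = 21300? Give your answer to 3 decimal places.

0.488

At P = 17, Y = 21300: Q = 1338.150.
Holding P constant, ∂Q/∂Y = 8.94/(2√Y) = 0.0306279.
η_Y = (∂Q/∂Y)·(Y/Q) = 0.0306279 × (21300/1338.150) = 0.488.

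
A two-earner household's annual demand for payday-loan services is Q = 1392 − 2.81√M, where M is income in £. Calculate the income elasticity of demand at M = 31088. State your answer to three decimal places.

At M = 31088: Q = 896.547.
dQ/dM = -2.81/(2√M) = -0.00796856 at this income.
η = (dQ/dM)·(M/Q) = -0.00796856 × (31088/896.547) = -0.276.

-0.276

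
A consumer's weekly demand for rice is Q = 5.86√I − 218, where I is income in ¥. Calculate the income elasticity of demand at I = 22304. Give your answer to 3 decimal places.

0.666

At I = 22304: Q = 657.163.
dQ/dI = 5.86/(2√I) = 0.019619 at this income.
η = (dQ/dI)·(I/Q) = 0.019619 × (22304/657.163) = 0.666.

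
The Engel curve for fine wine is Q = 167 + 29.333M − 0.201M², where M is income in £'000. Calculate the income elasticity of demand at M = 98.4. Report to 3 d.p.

-0.909

At M = 98.4: Q = 1107.1726.
dQ/dM = 29.333 − 0.402M = -10.22380.
η = (dQ/dM)·(M/Q) = -10.22380 × (98.4/1107.1726) = -0.909.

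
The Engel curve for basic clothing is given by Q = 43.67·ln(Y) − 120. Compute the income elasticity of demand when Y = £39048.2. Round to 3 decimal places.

0.128

At Y = 39048.2: Q = 341.703.
dQ/dY = 43.67/Y = 0.00111836 at this income.
η = (dQ/dY)·(Y/Q) = 0.00111836 × (39048.2/341.703) = 0.128.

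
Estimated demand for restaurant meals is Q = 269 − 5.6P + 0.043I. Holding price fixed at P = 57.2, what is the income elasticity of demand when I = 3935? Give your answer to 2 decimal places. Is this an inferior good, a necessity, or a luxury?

At P = 57.2, I = 3935: Q = 117.885.
Holding P constant, ∂Q/∂I = 0.043.
η_I = (∂Q/∂I)·(I/Q) = 0.043 × (3935/117.885) = 1.44.
Since η > 1, this is a luxury.

1.44 (luxury)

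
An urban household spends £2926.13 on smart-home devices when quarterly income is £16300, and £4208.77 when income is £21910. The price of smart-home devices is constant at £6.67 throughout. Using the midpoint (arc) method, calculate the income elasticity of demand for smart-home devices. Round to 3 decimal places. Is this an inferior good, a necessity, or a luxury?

With a constant price, Q₁ = 2926.13/6.67 = 438.700 and Q₂ = 4208.77/6.67 = 631.000 (equivalently, work directly with expenditure since P cancels).
Midpoint %ΔQ = (4208.77 − 2926.13)/3567.45 = 0.35954; midpoint %ΔI = (21910 − 16300)/19105 = 0.29364.
η = 0.35954 / 0.29364 = 1.224.
η > 1 ⇒ luxury.

1.224 (luxury)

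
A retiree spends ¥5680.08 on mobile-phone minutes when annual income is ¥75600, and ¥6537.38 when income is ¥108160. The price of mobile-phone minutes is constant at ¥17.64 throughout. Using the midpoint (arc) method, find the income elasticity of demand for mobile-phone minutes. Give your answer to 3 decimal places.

With a constant price, Q₁ = 5680.08/17.64 = 322.000 and Q₂ = 6537.38/17.64 = 370.600 (equivalently, work directly with expenditure since P cancels).
Midpoint %ΔQ = (6537.38 − 5680.08)/6108.73 = 0.14034; midpoint %ΔI = (108160 − 75600)/91880 = 0.35438.
η = 0.14034 / 0.35438 = 0.396.

0.396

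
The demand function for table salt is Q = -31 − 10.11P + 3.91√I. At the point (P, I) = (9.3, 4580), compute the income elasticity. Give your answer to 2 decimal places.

0.95

At P = 9.3, I = 4580: Q = 139.589.
Holding P constant, ∂Q/∂I = 3.91/(2√I) = 0.0288878.
η_I = (∂Q/∂I)·(I/Q) = 0.0288878 × (4580/139.589) = 0.95.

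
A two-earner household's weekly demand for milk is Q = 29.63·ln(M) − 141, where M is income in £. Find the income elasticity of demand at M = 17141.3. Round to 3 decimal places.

At M = 17141.3: Q = 147.870.
dQ/dM = 29.63/M = 0.00172857 at this income.
η = (dQ/dM)·(M/Q) = 0.00172857 × (17141.3/147.870) = 0.200.

0.200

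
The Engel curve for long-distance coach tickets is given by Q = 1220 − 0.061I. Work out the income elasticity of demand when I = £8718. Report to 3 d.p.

At I = 8718: Q = 688.202.
dQ/dI = −0.061.
η = (dQ/dI)·(I/Q) = -0.061 × (8718/688.202) = -0.773.

-0.773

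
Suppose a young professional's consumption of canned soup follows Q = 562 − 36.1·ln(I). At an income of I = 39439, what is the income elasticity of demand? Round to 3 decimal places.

At I = 39439: Q = 179.971.
dQ/dI = -36.1/I = -0.000915338 at this income.
η = (dQ/dI)·(I/Q) = -0.000915338 × (39439/179.971) = -0.201.

-0.201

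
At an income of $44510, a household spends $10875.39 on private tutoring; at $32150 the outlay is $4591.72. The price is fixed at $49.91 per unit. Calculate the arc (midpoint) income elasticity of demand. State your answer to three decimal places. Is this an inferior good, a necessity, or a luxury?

2.520 (luxury)

With a constant price, Q₁ = 10875.39/49.91 = 217.900 and Q₂ = 4591.72/49.91 = 92.000 (equivalently, work directly with expenditure since P cancels).
Midpoint %ΔQ = (4591.72 − 10875.39)/7733.56 = -0.81252; midpoint %ΔI = (32150 − 44510)/38330 = -0.32246.
η = -0.81252 / -0.32246 = 2.520.
η > 1 ⇒ luxury.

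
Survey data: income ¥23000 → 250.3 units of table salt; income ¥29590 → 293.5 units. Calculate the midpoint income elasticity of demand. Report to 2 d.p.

ΔQ = 293.5 − 250.3 = 43.2; midpoint Q̄ = (250.3 + 293.5)/2 = 271.9.
ΔI = 29590 − 23000 = 6590; midpoint Ī = (23000 + 29590)/2 = 26295.
η = (ΔQ/Q̄) ÷ (ΔI/Ī) = (43.2/271.9) ÷ (6590/26295) = 0.63.

0.63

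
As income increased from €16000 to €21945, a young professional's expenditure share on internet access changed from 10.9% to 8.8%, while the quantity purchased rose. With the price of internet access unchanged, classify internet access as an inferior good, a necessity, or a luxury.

Quantity rises but the budget share falls as income rises, so 0 < η < 1.

necessity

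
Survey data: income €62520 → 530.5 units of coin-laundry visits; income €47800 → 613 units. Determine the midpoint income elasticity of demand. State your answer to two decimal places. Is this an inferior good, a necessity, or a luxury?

-0.54 (inferior good)

ΔQ = 613 − 530.5 = 82.5; midpoint Q̄ = (530.5 + 613)/2 = 571.75.
ΔI = 47800 − 62520 = -14720; midpoint Ī = (62520 + 47800)/2 = 55160.
η = (ΔQ/Q̄) ÷ (ΔI/Ī) = (82.5/571.75) ÷ (-14720/55160) = -0.54.
η < 0 ⇒ inferior good.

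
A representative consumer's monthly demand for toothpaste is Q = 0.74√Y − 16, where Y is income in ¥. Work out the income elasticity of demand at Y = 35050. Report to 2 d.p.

0.57

At Y = 35050: Q = 122.540.
dQ/dY = 0.74/(2√Y) = 0.00197632 at this income.
η = (dQ/dY)·(Y/Q) = 0.00197632 × (35050/122.540) = 0.57.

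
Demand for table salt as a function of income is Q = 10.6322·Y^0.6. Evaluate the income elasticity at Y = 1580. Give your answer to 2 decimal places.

For Q = A·Y^β the income elasticity is constant and equal to β.
Here β = 0.6, so η = 0.60.

0.60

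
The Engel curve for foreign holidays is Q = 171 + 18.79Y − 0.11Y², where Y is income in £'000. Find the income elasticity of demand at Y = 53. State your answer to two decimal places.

At Y = 53: Q = 857.8800.
dQ/dY = 18.79 − 0.22Y = 7.13000.
η = (dQ/dY)·(Y/Q) = 7.13000 × (53/857.8800) = 0.44.

0.44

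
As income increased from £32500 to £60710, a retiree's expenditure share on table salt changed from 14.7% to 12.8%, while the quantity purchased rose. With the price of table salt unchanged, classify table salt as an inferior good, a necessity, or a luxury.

Quantity rises but the budget share falls as income rises, so 0 < η < 1.

necessity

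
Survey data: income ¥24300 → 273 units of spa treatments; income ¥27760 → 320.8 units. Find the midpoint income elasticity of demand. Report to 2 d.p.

1.21

ΔQ = 320.8 − 273 = 47.8; midpoint Q̄ = (273 + 320.8)/2 = 296.9.
ΔI = 27760 − 24300 = 3460; midpoint Ī = (24300 + 27760)/2 = 26030.
η = (ΔQ/Q̄) ÷ (ΔI/Ī) = (47.8/296.9) ÷ (3460/26030) = 1.21.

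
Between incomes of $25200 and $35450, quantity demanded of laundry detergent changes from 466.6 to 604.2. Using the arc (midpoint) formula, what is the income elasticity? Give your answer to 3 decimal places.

ΔQ = 604.2 − 466.6 = 137.6; midpoint Q̄ = (466.6 + 604.2)/2 = 535.4.
ΔI = 35450 − 25200 = 10250; midpoint Ī = (25200 + 35450)/2 = 30325.
η = (ΔQ/Q̄) ÷ (ΔI/Ī) = (137.6/535.4) ÷ (10250/30325) = 0.760.

0.760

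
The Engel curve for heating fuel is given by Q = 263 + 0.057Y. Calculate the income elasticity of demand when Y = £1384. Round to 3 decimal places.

0.231

At Y = 1384: Q = 341.888.
dQ/dY = 0.057.
η = (dQ/dY)·(Y/Q) = 0.057 × (1384/341.888) = 0.231.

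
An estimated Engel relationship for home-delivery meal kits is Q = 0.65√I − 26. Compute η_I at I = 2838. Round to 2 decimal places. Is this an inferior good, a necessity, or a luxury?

At I = 2838: Q = 8.627.
dQ/dI = 0.65/(2√I) = 0.00610066 at this income.
η = (dQ/dI)·(I/Q) = 0.00610066 × (2838/8.627) = 2.01.
Since η > 1, the good is a luxury.

2.01 (luxury)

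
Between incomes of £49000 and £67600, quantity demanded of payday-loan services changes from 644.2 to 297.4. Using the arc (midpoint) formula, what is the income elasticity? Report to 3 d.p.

ΔQ = 297.4 − 644.2 = -346.8; midpoint Q̄ = (644.2 + 297.4)/2 = 470.8.
ΔI = 67600 − 49000 = 18600; midpoint Ī = (49000 + 67600)/2 = 58300.
η = (ΔQ/Q̄) ÷ (ΔI/Ī) = (-346.8/470.8) ÷ (18600/58300) = -2.309.

-2.309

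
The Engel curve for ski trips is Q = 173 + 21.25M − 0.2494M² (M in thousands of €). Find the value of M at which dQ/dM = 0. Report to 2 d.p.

42.60

dQ/dM = 21.25 − 0.4988M.
The good is inferior where dQ/dM < 0. Setting dQ/dM = 0 gives M = 21.25 / 0.4988 = 42.60.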